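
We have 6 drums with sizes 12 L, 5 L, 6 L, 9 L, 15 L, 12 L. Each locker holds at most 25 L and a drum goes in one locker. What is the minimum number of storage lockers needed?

3

Total = 15 + 12 + 12 + 9 + 6 + 5 = 59 L.
Lower bound: ⌈59/25⌉ = 3 storage lockers.
A packing using 3 storage lockers:
  locker 1: 15 + 9 = 24
  locker 2: 12 + 12 = 24
  locker 3: 6 + 5 = 11
This matches the lower bound, so 3 is optimal.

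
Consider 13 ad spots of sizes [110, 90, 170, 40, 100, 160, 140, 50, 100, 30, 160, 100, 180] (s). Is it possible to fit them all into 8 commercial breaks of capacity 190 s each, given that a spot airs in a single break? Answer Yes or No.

No

Total = 1430 s; ⌈1430/190⌉ = 8.
9 ad spots each exceed half the capacity and cannot share a break, forcing at least 9 commercial breaks.
At least 9 commercial breaks are required, but only 8 are allowed.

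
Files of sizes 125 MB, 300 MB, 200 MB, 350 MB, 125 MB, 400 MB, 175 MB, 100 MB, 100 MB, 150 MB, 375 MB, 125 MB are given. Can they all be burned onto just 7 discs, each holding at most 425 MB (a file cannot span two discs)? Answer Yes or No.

Yes

A valid assignment using 7 discs:
  disc 1: 400 = 400
  disc 2: 375 = 375
  disc 3: 350 = 350
  disc 4: 300 + 125 = 425
  disc 5: 200 + 175 = 375
  disc 6: 150 + 125 + 125 = 400
  disc 7: 100 + 100 = 200
Every load is within 425 MB, so 7 discs suffice.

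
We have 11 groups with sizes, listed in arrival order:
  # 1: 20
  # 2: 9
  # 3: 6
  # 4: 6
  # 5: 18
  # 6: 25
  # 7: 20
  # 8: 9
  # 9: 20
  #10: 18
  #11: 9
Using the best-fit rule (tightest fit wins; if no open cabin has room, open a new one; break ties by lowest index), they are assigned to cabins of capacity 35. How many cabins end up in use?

6

  20 → cabin 1 (new)  [load 20/35]
  9 → cabin 1  [load 29/35]
  6 → cabin 1  [load 35/35]
  6 → cabin 2 (new)  [load 6/35]
  18 → cabin 2  [load 24/35]
  25 → cabin 3 (new)  [load 25/35]
  20 → cabin 4 (new)  [load 20/35]
  9 → cabin 3  [load 34/35]
  20 → cabin 5 (new)  [load 20/35]
  18 → cabin 6 (new)  [load 18/35]
  9 → cabin 2  [load 33/35]
6 cabins opened.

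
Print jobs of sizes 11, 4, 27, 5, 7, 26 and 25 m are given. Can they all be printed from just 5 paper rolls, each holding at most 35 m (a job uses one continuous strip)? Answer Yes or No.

Yes

A valid assignment using 4 paper rolls:
  roll 1: 27 + 7 = 34
  roll 2: 26 + 5 + 4 = 35
  roll 3: 25 = 25
  roll 4: 11 = 11
That uses only 4 ≤ 5, so 5 paper rolls are enough.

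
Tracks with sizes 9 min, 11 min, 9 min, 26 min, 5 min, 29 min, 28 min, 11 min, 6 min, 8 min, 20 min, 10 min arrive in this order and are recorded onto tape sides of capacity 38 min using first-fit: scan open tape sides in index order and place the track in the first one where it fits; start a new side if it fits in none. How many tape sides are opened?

  9 → side 1 (new)  [load 9/38]
  11 → side 1  [load 20/38]
  9 → side 1  [load 29/38]
  26 → side 2 (new)  [load 26/38]
  5 → side 1  [load 34/38]
  29 → side 3 (new)  [load 29/38]
  28 → side 4 (new)  [load 28/38]
  11 → side 2  [load 37/38]
  6 → side 3  [load 35/38]
  8 → side 4  [load 36/38]
  20 → side 5 (new)  [load 20/38]
  10 → side 5  [load 30/38]
5 tape sides opened.

5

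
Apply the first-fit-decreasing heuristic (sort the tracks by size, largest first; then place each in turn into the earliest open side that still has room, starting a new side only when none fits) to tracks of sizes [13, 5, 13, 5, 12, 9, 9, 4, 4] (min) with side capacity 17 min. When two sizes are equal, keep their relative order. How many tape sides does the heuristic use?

Sorted descending: 13, 13, 12, 9, 9, 5, 5, 4, 4.
  13 → side 1 (new)  [load 13/17]
  13 → side 2 (new)  [load 13/17]
  12 → side 3 (new)  [load 12/17]
  9 → side 4 (new)  [load 9/17]
  9 → side 5 (new)  [load 9/17]
  5 → side 3  [load 17/17]
  5 → side 4  [load 14/17]
  4 → side 1  [load 17/17]
  4 → side 2  [load 17/17]
5 tape sides opened.

5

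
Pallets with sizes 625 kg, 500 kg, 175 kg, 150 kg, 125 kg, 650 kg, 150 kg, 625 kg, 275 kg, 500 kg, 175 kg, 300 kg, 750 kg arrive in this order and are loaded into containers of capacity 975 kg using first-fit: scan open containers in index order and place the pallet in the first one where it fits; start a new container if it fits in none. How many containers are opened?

  625 → container 1 (new)  [load 625/975]
  500 → container 2 (new)  [load 500/975]
  175 → container 1  [load 800/975]
  150 → container 1  [load 950/975]
  125 → container 2  [load 625/975]
  650 → container 3 (new)  [load 650/975]
  150 → container 2  [load 775/975]
  625 → container 4 (new)  [load 625/975]
  275 → container 3  [load 925/975]
  500 → container 5 (new)  [load 500/975]
  175 → container 2  [load 950/975]
  300 → container 4  [load 925/975]
  750 → container 6 (new)  [load 750/975]
6 containers opened.

6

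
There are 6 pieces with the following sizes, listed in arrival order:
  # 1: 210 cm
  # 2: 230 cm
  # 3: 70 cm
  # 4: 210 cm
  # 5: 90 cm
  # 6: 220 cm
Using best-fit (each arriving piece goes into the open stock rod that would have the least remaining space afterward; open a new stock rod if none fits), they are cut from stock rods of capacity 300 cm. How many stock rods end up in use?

4

  210 → stock rod 1 (new)  [load 210/300]
  230 → stock rod 2 (new)  [load 230/300]
  70 → stock rod 2  [load 300/300]
  210 → stock rod 3 (new)  [load 210/300]
  90 → stock rod 1  [load 300/300]
  220 → stock rod 4 (new)  [load 220/300]
4 stock rods opened.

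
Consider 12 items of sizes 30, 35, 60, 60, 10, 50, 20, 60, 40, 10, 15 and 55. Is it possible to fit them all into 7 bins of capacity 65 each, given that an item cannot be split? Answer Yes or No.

Total = 445; ⌈445/65⌉ = 7.
The bound of 7 does not rule out 7, but exhaustive search shows no assignment into 7 bins of capacity 65 exists — the minimum is 8.

No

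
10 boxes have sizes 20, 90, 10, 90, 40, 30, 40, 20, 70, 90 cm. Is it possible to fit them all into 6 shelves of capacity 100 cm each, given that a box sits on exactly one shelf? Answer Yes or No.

Yes

A valid assignment using 6 shelves:
  shelf 1: 90 + 10 = 100
  shelf 2: 90 = 90
  shelf 3: 90 = 90
  shelf 4: 70 + 30 = 100
  shelf 5: 40 + 40 + 20 = 100
  shelf 6: 20 = 20
Every load is within 100 cm, so 6 shelves suffice.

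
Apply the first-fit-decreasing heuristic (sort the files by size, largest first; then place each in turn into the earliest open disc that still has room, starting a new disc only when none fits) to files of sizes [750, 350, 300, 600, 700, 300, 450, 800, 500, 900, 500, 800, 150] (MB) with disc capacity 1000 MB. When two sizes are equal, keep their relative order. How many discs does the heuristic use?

Sorted descending: 900, 800, 800, 750, 700, 600, 500, 500, 450, 350, 300, 300, 150.
  900 → disc 1 (new)  [load 900/1000]
  800 → disc 2 (new)  [load 800/1000]
  800 → disc 3 (new)  [load 800/1000]
  750 → disc 4 (new)  [load 750/1000]
  700 → disc 5 (new)  [load 700/1000]
  600 → disc 6 (new)  [load 600/1000]
  500 → disc 7 (new)  [load 500/1000]
  500 → disc 7  [load 1000/1000]
  450 → disc 8 (new)  [load 450/1000]
  350 → disc 6  [load 950/1000]
  300 → disc 5  [load 1000/1000]
  300 → disc 8  [load 750/1000]
  150 → disc 2  [load 950/1000]
8 discs opened.

8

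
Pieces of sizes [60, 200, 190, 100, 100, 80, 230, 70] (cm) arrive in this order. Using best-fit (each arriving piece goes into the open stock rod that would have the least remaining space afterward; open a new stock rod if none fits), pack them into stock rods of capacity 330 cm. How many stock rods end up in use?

4

  60 → stock rod 1 (new)  [load 60/330]
  200 → stock rod 1  [load 260/330]
  190 → stock rod 2 (new)  [load 190/330]
  100 → stock rod 2  [load 290/330]
  100 → stock rod 3 (new)  [load 100/330]
  80 → stock rod 3  [load 180/330]
  230 → stock rod 4 (new)  [load 230/330]
  70 → stock rod 1  [load 330/330]
4 stock rods opened.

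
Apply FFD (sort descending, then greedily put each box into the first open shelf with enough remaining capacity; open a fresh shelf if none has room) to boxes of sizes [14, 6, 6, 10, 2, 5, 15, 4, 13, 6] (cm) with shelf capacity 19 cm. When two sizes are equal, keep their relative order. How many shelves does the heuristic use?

5

Sorted descending: 15, 14, 13, 10, 6, 6, 6, 5, 4, 2.
  15 → shelf 1 (new)  [load 15/19]
  14 → shelf 2 (new)  [load 14/19]
  13 → shelf 3 (new)  [load 13/19]
  10 → shelf 4 (new)  [load 10/19]
  6 → shelf 3  [load 19/19]
  6 → shelf 4  [load 16/19]
  6 → shelf 5 (new)  [load 6/19]
  5 → shelf 2  [load 19/19]
  4 → shelf 1  [load 19/19]
  2 → shelf 4  [load 18/19]
5 shelves opened.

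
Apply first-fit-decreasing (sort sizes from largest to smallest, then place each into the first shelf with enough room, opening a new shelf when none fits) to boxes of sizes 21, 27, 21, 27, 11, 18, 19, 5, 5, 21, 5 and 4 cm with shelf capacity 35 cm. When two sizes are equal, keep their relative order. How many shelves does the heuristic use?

7

Sorted descending: 27, 27, 21, 21, 21, 19, 18, 11, 5, 5, 5, 4.
  27 → shelf 1 (new)  [load 27/35]
  27 → shelf 2 (new)  [load 27/35]
  21 → shelf 3 (new)  [load 21/35]
  21 → shelf 4 (new)  [load 21/35]
  21 → shelf 5 (new)  [load 21/35]
  19 → shelf 6 (new)  [load 19/35]
  18 → shelf 7 (new)  [load 18/35]
  11 → shelf 3  [load 32/35]
  5 → shelf 1  [load 32/35]
  5 → shelf 2  [load 32/35]
  5 → shelf 4  [load 26/35]
  4 → shelf 4  [load 30/35]
7 shelves opened.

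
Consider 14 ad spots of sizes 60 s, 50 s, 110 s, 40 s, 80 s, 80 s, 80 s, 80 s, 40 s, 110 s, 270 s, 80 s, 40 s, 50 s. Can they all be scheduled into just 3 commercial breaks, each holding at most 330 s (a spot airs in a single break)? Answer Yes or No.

Total = 1170 s; ⌈1170/330⌉ = 4.
At least 4 commercial breaks are required, but only 3 are allowed.

No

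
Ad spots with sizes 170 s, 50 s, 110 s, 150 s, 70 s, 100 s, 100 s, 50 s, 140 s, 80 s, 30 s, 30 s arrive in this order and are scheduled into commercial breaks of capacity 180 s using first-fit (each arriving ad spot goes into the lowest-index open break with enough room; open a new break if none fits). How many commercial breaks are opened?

7

  170 → break 1 (new)  [load 170/180]
  50 → break 2 (new)  [load 50/180]
  110 → break 2  [load 160/180]
  150 → break 3 (new)  [load 150/180]
  70 → break 4 (new)  [load 70/180]
  100 → break 4  [load 170/180]
  100 → break 5 (new)  [load 100/180]
  50 → break 5  [load 150/180]
  140 → break 6 (new)  [load 140/180]
  80 → break 7 (new)  [load 80/180]
  30 → break 3  [load 180/180]
  30 → break 5  [load 180/180]
7 commercial breaks opened.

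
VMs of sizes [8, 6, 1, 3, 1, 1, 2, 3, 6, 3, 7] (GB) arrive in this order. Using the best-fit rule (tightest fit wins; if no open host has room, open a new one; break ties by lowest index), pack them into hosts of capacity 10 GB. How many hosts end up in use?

5

  8 → host 1 (new)  [load 8/10]
  6 → host 2 (new)  [load 6/10]
  1 → host 1  [load 9/10]
  3 → host 2  [load 9/10]
  1 → host 1  [load 10/10]
  1 → host 2  [load 10/10]
  2 → host 3 (new)  [load 2/10]
  3 → host 3  [load 5/10]
  6 → host 4 (new)  [load 6/10]
  3 → host 4  [load 9/10]
  7 → host 5 (new)  [load 7/10]
5 hosts opened.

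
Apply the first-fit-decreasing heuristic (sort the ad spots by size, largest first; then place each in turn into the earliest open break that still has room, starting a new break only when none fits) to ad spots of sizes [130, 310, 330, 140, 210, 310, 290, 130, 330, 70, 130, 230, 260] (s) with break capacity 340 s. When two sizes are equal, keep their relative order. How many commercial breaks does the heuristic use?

10

Sorted descending: 330, 330, 310, 310, 290, 260, 230, 210, 140, 130, 130, 130, 70.
  330 → break 1 (new)  [load 330/340]
  330 → break 2 (new)  [load 330/340]
  310 → break 3 (new)  [load 310/340]
  310 → break 4 (new)  [load 310/340]
  290 → break 5 (new)  [load 290/340]
  260 → break 6 (new)  [load 260/340]
  230 → break 7 (new)  [load 230/340]
  210 → break 8 (new)  [load 210/340]
  140 → break 9 (new)  [load 140/340]
  130 → break 8  [load 340/340]
  130 → break 9  [load 270/340]
  130 → break 10 (new)  [load 130/340]
  70 → break 6  [load 330/340]
10 commercial breaks opened.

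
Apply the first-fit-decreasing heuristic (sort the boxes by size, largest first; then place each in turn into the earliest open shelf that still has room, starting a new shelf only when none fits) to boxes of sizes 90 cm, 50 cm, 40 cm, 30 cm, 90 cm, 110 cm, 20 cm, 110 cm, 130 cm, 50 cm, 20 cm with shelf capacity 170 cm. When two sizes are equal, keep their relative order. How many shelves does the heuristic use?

Sorted descending: 130, 110, 110, 90, 90, 50, 50, 40, 30, 20, 20.
  130 → shelf 1 (new)  [load 130/170]
  110 → shelf 2 (new)  [load 110/170]
  110 → shelf 3 (new)  [load 110/170]
  90 → shelf 4 (new)  [load 90/170]
  90 → shelf 5 (new)  [load 90/170]
  50 → shelf 2  [load 160/170]
  50 → shelf 3  [load 160/170]
  40 → shelf 1  [load 170/170]
  30 → shelf 4  [load 120/170]
  20 → shelf 4  [load 140/170]
  20 → shelf 4  [load 160/170]
5 shelves opened.

5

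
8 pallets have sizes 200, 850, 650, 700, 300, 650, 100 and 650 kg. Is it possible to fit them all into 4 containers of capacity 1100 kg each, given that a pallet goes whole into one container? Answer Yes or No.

No

Total = 4100 kg; ⌈4100/1100⌉ = 4.
5 pallets each exceed half the capacity and cannot share a container, forcing at least 5 containers.
At least 5 containers are required, but only 4 are allowed.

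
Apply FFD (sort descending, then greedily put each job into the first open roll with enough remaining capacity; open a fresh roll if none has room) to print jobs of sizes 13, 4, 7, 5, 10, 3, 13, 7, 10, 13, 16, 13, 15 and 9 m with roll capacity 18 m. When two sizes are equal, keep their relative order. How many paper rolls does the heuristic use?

Sorted descending: 16, 15, 13, 13, 13, 13, 10, 10, 9, 7, 7, 5, 4, 3.
  16 → roll 1 (new)  [load 16/18]
  15 → roll 2 (new)  [load 15/18]
  13 → roll 3 (new)  [load 13/18]
  13 → roll 4 (new)  [load 13/18]
  13 → roll 5 (new)  [load 13/18]
  13 → roll 6 (new)  [load 13/18]
  10 → roll 7 (new)  [load 10/18]
  10 → roll 8 (new)  [load 10/18]
  9 → roll 9 (new)  [load 9/18]
  7 → roll 7  [load 17/18]
  7 → roll 8  [load 17/18]
  5 → roll 3  [load 18/18]
  4 → roll 4  [load 17/18]
  3 → roll 2  [load 18/18]
9 paper rolls opened.

9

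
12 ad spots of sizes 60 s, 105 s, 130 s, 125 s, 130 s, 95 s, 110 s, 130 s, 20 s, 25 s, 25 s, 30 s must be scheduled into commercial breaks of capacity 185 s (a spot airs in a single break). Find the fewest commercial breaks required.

Total = 130 + 130 + 130 + 125 + 110 + 105 + 95 + 60 + 30 + 25 + 25 + 20 = 985 s.
Lower bound: ⌈985/185⌉ = 6 commercial breaks.
Also, 7 ad spots each exceed 185/2 s, and no two of those can share a break, so at least 7 commercial breaks are needed.
A packing using 7 commercial breaks:
  break 1: 130 + 30 + 25 = 185
  break 2: 130 + 25 + 20 = 175
  break 3: 130 = 130
  break 4: 125 + 60 = 185
  break 5: 110 = 110
  break 6: 105 = 105
  break 7: 95 = 95
This matches the lower bound, so 7 is optimal.

7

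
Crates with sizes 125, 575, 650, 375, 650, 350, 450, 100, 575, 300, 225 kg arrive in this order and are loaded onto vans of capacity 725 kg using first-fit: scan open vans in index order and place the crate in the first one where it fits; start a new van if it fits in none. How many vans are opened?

  125 → van 1 (new)  [load 125/725]
  575 → van 1  [load 700/725]
  650 → van 2 (new)  [load 650/725]
  375 → van 3 (new)  [load 375/725]
  650 → van 4 (new)  [load 650/725]
  350 → van 3  [load 725/725]
  450 → van 5 (new)  [load 450/725]
  100 → van 5  [load 550/725]
  575 → van 6 (new)  [load 575/725]
  300 → van 7 (new)  [load 300/725]
  225 → van 7  [load 525/725]
7 vans opened.

7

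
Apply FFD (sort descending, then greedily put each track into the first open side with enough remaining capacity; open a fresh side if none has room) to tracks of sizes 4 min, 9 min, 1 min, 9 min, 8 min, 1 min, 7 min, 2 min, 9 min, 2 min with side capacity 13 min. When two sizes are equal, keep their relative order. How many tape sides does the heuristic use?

Sorted descending: 9, 9, 9, 8, 7, 4, 2, 2, 1, 1.
  9 → side 1 (new)  [load 9/13]
  9 → side 2 (new)  [load 9/13]
  9 → side 3 (new)  [load 9/13]
  8 → side 4 (new)  [load 8/13]
  7 → side 5 (new)  [load 7/13]
  4 → side 1  [load 13/13]
  2 → side 2  [load 11/13]
  2 → side 2  [load 13/13]
  1 → side 3  [load 10/13]
  1 → side 3  [load 11/13]
5 tape sides opened.

5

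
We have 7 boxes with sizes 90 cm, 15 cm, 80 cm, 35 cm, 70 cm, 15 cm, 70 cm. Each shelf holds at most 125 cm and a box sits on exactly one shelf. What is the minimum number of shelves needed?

4

Total = 90 + 80 + 70 + 70 + 35 + 15 + 15 = 375 cm.
Lower bound: ⌈375/125⌉ = 3 shelves.
Also, 4 boxes each exceed 125/2 cm, and no two of those can share a shelf, so at least 4 shelves are needed.
A packing using 4 shelves:
  shelf 1: 90 + 35 = 125
  shelf 2: 80 + 15 + 15 = 110
  shelf 3: 70 = 70
  shelf 4: 70 = 70
This matches the lower bound, so 4 is optimal.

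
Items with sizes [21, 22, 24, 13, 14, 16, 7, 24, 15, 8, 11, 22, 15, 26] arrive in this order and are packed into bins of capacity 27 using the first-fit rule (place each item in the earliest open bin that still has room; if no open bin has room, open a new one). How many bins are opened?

10

  21 → bin 1 (new)  [load 21/27]
  22 → bin 2 (new)  [load 22/27]
  24 → bin 3 (new)  [load 24/27]
  13 → bin 4 (new)  [load 13/27]
  14 → bin 4  [load 27/27]
  16 → bin 5 (new)  [load 16/27]
  7 → bin 5  [load 23/27]
  24 → bin 6 (new)  [load 24/27]
  15 → bin 7 (new)  [load 15/27]
  8 → bin 7  [load 23/27]
  11 → bin 8 (new)  [load 11/27]
  22 → bin 9 (new)  [load 22/27]
  15 → bin 8  [load 26/27]
  26 → bin 10 (new)  [load 26/27]
10 bins opened.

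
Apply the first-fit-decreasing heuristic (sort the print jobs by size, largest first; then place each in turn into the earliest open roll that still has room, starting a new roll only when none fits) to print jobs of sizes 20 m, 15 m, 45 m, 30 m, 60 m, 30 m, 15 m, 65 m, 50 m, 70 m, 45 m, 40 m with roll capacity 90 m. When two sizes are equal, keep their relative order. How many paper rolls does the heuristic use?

6

Sorted descending: 70, 65, 60, 50, 45, 45, 40, 30, 30, 20, 15, 15.
  70 → roll 1 (new)  [load 70/90]
  65 → roll 2 (new)  [load 65/90]
  60 → roll 3 (new)  [load 60/90]
  50 → roll 4 (new)  [load 50/90]
  45 → roll 5 (new)  [load 45/90]
  45 → roll 5  [load 90/90]
  40 → roll 4  [load 90/90]
  30 → roll 3  [load 90/90]
  30 → roll 6 (new)  [load 30/90]
  20 → roll 1  [load 90/90]
  15 → roll 2  [load 80/90]
  15 → roll 6  [load 45/90]
6 paper rolls opened.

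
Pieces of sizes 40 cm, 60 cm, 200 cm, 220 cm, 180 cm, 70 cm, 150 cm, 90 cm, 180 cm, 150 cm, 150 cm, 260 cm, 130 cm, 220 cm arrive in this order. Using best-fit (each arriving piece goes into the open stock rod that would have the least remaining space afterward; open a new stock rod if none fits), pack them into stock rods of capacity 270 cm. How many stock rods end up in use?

  40 → stock rod 1 (new)  [load 40/270]
  60 → stock rod 1  [load 100/270]
  200 → stock rod 2 (new)  [load 200/270]
  220 → stock rod 3 (new)  [load 220/270]
  180 → stock rod 4 (new)  [load 180/270]
  70 → stock rod 2  [load 270/270]
  150 → stock rod 1  [load 250/270]
  90 → stock rod 4  [load 270/270]
  180 → stock rod 5 (new)  [load 180/270]
  150 → stock rod 6 (new)  [load 150/270]
  150 → stock rod 7 (new)  [load 150/270]
  260 → stock rod 8 (new)  [load 260/270]
  130 → stock rod 9 (new)  [load 130/270]
  220 → stock rod 10 (new)  [load 220/270]
10 stock rods opened.

10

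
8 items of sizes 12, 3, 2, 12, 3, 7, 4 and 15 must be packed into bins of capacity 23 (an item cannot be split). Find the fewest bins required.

3

Total = 15 + 12 + 12 + 7 + 4 + 3 + 3 + 2 = 58.
Lower bound: ⌈58/23⌉ = 3 bins.
A packing using 3 bins:
  bin 1: 15 + 7 = 22
  bin 2: 12 + 4 + 3 + 3 = 22
  bin 3: 12 + 2 = 14
This matches the lower bound, so 3 is optimal.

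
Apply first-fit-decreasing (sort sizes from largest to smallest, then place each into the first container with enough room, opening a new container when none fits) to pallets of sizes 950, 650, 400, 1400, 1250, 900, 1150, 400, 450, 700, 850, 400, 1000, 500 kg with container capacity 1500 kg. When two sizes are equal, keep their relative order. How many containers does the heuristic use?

8

Sorted descending: 1400, 1250, 1150, 1000, 950, 900, 850, 700, 650, 500, 450, 400, 400, 400.
  1400 → container 1 (new)  [load 1400/1500]
  1250 → container 2 (new)  [load 1250/1500]
  1150 → container 3 (new)  [load 1150/1500]
  1000 → container 4 (new)  [load 1000/1500]
  950 → container 5 (new)  [load 950/1500]
  900 → container 6 (new)  [load 900/1500]
  850 → container 7 (new)  [load 850/1500]
  700 → container 8 (new)  [load 700/1500]
  650 → container 7  [load 1500/1500]
  500 → container 4  [load 1500/1500]
  450 → container 5  [load 1400/1500]
  400 → container 6  [load 1300/1500]
  400 → container 8  [load 1100/1500]
  400 → container 8  [load 1500/1500]
8 containers opened.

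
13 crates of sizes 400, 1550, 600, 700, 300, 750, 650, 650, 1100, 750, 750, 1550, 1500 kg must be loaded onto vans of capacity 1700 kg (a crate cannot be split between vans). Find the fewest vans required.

8

Total = 1550 + 1550 + 1500 + 1100 + 750 + 750 + 750 + 700 + 650 + 650 + 600 + 400 + 300 = 11250 kg.
Lower bound: ⌈11250/1700⌉ = 7 vans.
A packing using 8 vans:
  van 1: 1550 = 1550
  van 2: 1550 = 1550
  van 3: 1500 = 1500
  van 4: 1100 + 600 = 1700
  van 5: 750 + 750 = 1500
  van 6: 750 + 700 = 1450
  van 7: 650 + 650 + 400 = 1700
  van 8: 300 = 300
No arrangement into 7 vans stays within capacity, so 8 is optimal.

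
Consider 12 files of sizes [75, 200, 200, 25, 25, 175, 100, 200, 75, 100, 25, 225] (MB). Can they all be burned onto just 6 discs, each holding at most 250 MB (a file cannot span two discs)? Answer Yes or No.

No

Total = 1425 MB; ⌈1425/250⌉ = 6.
The bound of 6 does not rule out 6, but exhaustive search shows no assignment into 6 discs of capacity 250 MB exists — the minimum is 7.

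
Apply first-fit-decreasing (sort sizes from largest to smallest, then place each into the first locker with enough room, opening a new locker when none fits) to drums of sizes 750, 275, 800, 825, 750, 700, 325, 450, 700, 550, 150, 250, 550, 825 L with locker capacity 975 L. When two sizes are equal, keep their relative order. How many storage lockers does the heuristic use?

10

Sorted descending: 825, 825, 800, 750, 750, 700, 700, 550, 550, 450, 325, 275, 250, 150.
  825 → locker 1 (new)  [load 825/975]
  825 → locker 2 (new)  [load 825/975]
  800 → locker 3 (new)  [load 800/975]
  750 → locker 4 (new)  [load 750/975]
  750 → locker 5 (new)  [load 750/975]
  700 → locker 6 (new)  [load 700/975]
  700 → locker 7 (new)  [load 700/975]
  550 → locker 8 (new)  [load 550/975]
  550 → locker 9 (new)  [load 550/975]
  450 → locker 10 (new)  [load 450/975]
  325 → locker 8  [load 875/975]
  275 → locker 6  [load 975/975]
  250 → locker 7  [load 950/975]
  150 → locker 1  [load 975/975]
10 storage lockers opened.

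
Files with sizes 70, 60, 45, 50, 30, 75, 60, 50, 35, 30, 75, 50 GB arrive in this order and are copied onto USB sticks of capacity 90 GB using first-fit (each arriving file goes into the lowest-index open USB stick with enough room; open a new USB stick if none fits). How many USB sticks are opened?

  70 → USB stick 1 (new)  [load 70/90]
  60 → USB stick 2 (new)  [load 60/90]
  45 → USB stick 3 (new)  [load 45/90]
  50 → USB stick 4 (new)  [load 50/90]
  30 → USB stick 2  [load 90/90]
  75 → USB stick 5 (new)  [load 75/90]
  60 → USB stick 6 (new)  [load 60/90]
  50 → USB stick 7 (new)  [load 50/90]
  35 → USB stick 3  [load 80/90]
  30 → USB stick 4  [load 80/90]
  75 → USB stick 8 (new)  [load 75/90]
  50 → USB stick 9 (new)  [load 50/90]
9 USB sticks opened.

9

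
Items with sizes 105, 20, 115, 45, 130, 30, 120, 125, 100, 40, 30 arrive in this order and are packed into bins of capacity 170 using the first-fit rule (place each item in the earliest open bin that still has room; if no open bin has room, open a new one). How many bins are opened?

6

  105 → bin 1 (new)  [load 105/170]
  20 → bin 1  [load 125/170]
  115 → bin 2 (new)  [load 115/170]
  45 → bin 1  [load 170/170]
  130 → bin 3 (new)  [load 130/170]
  30 → bin 2  [load 145/170]
  120 → bin 4 (new)  [load 120/170]
  125 → bin 5 (new)  [load 125/170]
  100 → bin 6 (new)  [load 100/170]
  40 → bin 3  [load 170/170]
  30 → bin 4  [load 150/170]
6 bins opened.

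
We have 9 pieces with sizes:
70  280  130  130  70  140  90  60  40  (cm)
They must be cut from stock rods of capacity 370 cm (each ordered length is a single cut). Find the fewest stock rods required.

3

Total = 280 + 140 + 130 + 130 + 90 + 70 + 70 + 60 + 40 = 1010 cm.
Lower bound: ⌈1010/370⌉ = 3 stock rods.
A packing using 3 stock rods:
  stock rod 1: 280 + 90 = 370
  stock rod 2: 140 + 130 + 70 = 340
  stock rod 3: 130 + 70 + 60 + 40 = 300
This matches the lower bound, so 3 is optimal.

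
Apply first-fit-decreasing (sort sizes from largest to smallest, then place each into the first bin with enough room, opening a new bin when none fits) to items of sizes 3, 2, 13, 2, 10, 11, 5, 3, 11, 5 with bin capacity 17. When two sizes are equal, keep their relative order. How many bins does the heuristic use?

Sorted descending: 13, 11, 11, 10, 5, 5, 3, 3, 2, 2.
  13 → bin 1 (new)  [load 13/17]
  11 → bin 2 (new)  [load 11/17]
  11 → bin 3 (new)  [load 11/17]
  10 → bin 4 (new)  [load 10/17]
  5 → bin 2  [load 16/17]
  5 → bin 3  [load 16/17]
  3 → bin 1  [load 16/17]
  3 → bin 4  [load 13/17]
  2 → bin 4  [load 15/17]
  2 → bin 4  [load 17/17]
4 bins opened.

4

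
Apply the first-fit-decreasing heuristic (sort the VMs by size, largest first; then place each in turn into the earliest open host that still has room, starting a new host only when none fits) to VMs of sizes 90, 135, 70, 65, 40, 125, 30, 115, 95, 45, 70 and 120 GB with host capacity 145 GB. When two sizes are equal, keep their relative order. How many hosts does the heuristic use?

8

Sorted descending: 135, 125, 120, 115, 95, 90, 70, 70, 65, 45, 40, 30.
  135 → host 1 (new)  [load 135/145]
  125 → host 2 (new)  [load 125/145]
  120 → host 3 (new)  [load 120/145]
  115 → host 4 (new)  [load 115/145]
  95 → host 5 (new)  [load 95/145]
  90 → host 6 (new)  [load 90/145]
  70 → host 7 (new)  [load 70/145]
  70 → host 7  [load 140/145]
  65 → host 8 (new)  [load 65/145]
  45 → host 5  [load 140/145]
  40 → host 6  [load 130/145]
  30 → host 4  [load 145/145]
8 hosts opened.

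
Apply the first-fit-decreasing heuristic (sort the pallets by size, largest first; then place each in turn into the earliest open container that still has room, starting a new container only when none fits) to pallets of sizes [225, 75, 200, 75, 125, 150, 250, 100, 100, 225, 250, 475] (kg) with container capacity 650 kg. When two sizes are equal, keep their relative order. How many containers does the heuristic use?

Sorted descending: 475, 250, 250, 225, 225, 200, 150, 125, 100, 100, 75, 75.
  475 → container 1 (new)  [load 475/650]
  250 → container 2 (new)  [load 250/650]
  250 → container 2  [load 500/650]
  225 → container 3 (new)  [load 225/650]
  225 → container 3  [load 450/650]
  200 → container 3  [load 650/650]
  150 → container 1  [load 625/650]
  125 → container 2  [load 625/650]
  100 → container 4 (new)  [load 100/650]
  100 → container 4  [load 200/650]
  75 → container 4  [load 275/650]
  75 → container 4  [load 350/650]
4 containers opened.

4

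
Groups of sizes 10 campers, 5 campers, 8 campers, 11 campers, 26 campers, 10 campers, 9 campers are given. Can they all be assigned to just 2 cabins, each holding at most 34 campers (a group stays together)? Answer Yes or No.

Total = 79 campers; ⌈79/34⌉ = 3.
At least 3 cabins are required, but only 2 are allowed.

No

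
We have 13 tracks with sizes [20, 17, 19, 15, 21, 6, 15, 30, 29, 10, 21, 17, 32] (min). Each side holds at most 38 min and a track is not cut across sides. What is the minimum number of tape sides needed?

Total = 32 + 30 + 29 + 21 + 21 + 20 + 19 + 17 + 17 + 15 + 15 + 10 + 6 = 252 min.
Lower bound: ⌈252/38⌉ = 7 tape sides.
A packing using 8 tape sides:
  side 1: 32 + 6 = 38
  side 2: 30 = 30
  side 3: 29 = 29
  side 4: 21 + 17 = 38
  side 5: 21 + 17 = 38
  side 6: 20 + 15 = 35
  side 7: 19 + 15 = 34
  side 8: 10 = 10
No arrangement into 7 tape sides stays within capacity, so 8 is optimal.

8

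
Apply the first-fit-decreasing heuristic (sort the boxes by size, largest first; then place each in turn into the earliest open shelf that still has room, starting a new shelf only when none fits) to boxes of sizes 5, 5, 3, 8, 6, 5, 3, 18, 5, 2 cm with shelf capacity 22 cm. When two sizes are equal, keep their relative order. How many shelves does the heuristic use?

Sorted descending: 18, 8, 6, 5, 5, 5, 5, 3, 3, 2.
  18 → shelf 1 (new)  [load 18/22]
  8 → shelf 2 (new)  [load 8/22]
  6 → shelf 2  [load 14/22]
  5 → shelf 2  [load 19/22]
  5 → shelf 3 (new)  [load 5/22]
  5 → shelf 3  [load 10/22]
  5 → shelf 3  [load 15/22]
  3 → shelf 1  [load 21/22]
  3 → shelf 2  [load 22/22]
  2 → shelf 3  [load 17/22]
3 shelves opened.

3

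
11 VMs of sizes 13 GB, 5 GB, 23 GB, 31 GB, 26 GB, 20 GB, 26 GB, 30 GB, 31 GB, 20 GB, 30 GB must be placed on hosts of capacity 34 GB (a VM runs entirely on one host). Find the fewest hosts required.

Total = 31 + 31 + 30 + 30 + 26 + 26 + 23 + 20 + 20 + 13 + 5 = 255 GB.
Lower bound: ⌈255/34⌉ = 8 hosts.
Also, 9 VMs each exceed 17 GB, and no two of those can share a host, so at least 9 hosts are needed.
A packing using 9 hosts:
  host 1: 31 = 31
  host 2: 31 = 31
  host 3: 30 = 30
  host 4: 30 = 30
  host 5: 26 + 5 = 31
  host 6: 26 = 26
  host 7: 23 = 23
  host 8: 20 + 13 = 33
  host 9: 20 = 20
This matches the lower bound, so 9 is optimal.

9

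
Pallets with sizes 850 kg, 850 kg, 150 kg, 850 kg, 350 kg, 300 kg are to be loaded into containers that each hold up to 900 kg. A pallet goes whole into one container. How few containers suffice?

4

Total = 850 + 850 + 850 + 350 + 300 + 150 = 3350 kg.
Lower bound: ⌈3350/900⌉ = 4 containers.
A packing using 4 containers:
  container 1: 850 = 850
  container 2: 850 = 850
  container 3: 850 = 850
  container 4: 350 + 300 + 150 = 800
This matches the lower bound, so 4 is optimal.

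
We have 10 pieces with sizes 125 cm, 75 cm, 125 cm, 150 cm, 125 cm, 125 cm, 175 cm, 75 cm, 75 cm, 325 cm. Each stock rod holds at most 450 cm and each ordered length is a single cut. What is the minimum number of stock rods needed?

4

Total = 325 + 175 + 150 + 125 + 125 + 125 + 125 + 75 + 75 + 75 = 1375 cm.
Lower bound: ⌈1375/450⌉ = 4 stock rods.
A packing using 4 stock rods:
  stock rod 1: 325 + 125 = 450
  stock rod 2: 175 + 150 + 125 = 450
  stock rod 3: 125 + 125 + 75 + 75 = 400
  stock rod 4: 75 = 75
This matches the lower bound, so 4 is optimal.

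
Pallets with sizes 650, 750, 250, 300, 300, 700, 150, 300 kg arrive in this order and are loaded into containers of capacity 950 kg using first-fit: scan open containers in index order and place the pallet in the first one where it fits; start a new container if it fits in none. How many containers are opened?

4

  650 → container 1 (new)  [load 650/950]
  750 → container 2 (new)  [load 750/950]
  250 → container 1  [load 900/950]
  300 → container 3 (new)  [load 300/950]
  300 → container 3  [load 600/950]
  700 → container 4 (new)  [load 700/950]
  150 → container 2  [load 900/950]
  300 → container 3  [load 900/950]
4 containers opened.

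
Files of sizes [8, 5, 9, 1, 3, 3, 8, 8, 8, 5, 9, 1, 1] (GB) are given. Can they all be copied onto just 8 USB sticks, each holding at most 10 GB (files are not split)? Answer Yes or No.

A valid assignment using 8 USB sticks:
  USB stick 1: 9 + 1 = 10
  USB stick 2: 9 + 1 = 10
  USB stick 3: 8 + 1 = 9
  USB stick 4: 8 = 8
  USB stick 5: 8 = 8
  USB stick 6: 8 = 8
  USB stick 7: 5 + 5 = 10
  USB stick 8: 3 + 3 = 6
Every load is within 10 GB, so 8 USB sticks suffice.

Yes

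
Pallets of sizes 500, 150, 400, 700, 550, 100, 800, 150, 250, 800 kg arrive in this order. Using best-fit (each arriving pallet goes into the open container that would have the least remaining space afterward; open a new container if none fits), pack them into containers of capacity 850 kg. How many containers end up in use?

  500 → container 1 (new)  [load 500/850]
  150 → container 1  [load 650/850]
  400 → container 2 (new)  [load 400/850]
  700 → container 3 (new)  [load 700/850]
  550 → container 4 (new)  [load 550/850]
  100 → container 3  [load 800/850]
  800 → container 5 (new)  [load 800/850]
  150 → container 1  [load 800/850]
  250 → container 4  [load 800/850]
  800 → container 6 (new)  [load 800/850]
6 containers opened.

6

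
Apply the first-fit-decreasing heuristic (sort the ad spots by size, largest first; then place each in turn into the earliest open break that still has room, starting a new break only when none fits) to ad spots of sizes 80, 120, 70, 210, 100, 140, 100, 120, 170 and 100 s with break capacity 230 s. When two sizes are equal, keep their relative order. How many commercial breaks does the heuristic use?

6

Sorted descending: 210, 170, 140, 120, 120, 100, 100, 100, 80, 70.
  210 → break 1 (new)  [load 210/230]
  170 → break 2 (new)  [load 170/230]
  140 → break 3 (new)  [load 140/230]
  120 → break 4 (new)  [load 120/230]
  120 → break 5 (new)  [load 120/230]
  100 → break 4  [load 220/230]
  100 → break 5  [load 220/230]
  100 → break 6 (new)  [load 100/230]
  80 → break 3  [load 220/230]
  70 → break 6  [load 170/230]
6 commercial breaks opened.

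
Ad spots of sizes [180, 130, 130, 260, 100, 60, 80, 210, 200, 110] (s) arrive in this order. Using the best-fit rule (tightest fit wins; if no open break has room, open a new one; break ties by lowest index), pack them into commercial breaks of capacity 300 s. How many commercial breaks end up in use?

  180 → break 1 (new)  [load 180/300]
  130 → break 2 (new)  [load 130/300]
  130 → break 2  [load 260/300]
  260 → break 3 (new)  [load 260/300]
  100 → break 1  [load 280/300]
  60 → break 4 (new)  [load 60/300]
  80 → break 4  [load 140/300]
  210 → break 5 (new)  [load 210/300]
  200 → break 6 (new)  [load 200/300]
  110 → break 4  [load 250/300]
6 commercial breaks opened.

6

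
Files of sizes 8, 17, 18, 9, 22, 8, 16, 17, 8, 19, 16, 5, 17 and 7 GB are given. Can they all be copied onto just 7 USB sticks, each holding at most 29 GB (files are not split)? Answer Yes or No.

Total = 187 GB; ⌈187/29⌉ = 7.
8 files each exceed half the capacity and cannot share a USB stick, forcing at least 8 USB sticks.
At least 8 USB sticks are required, but only 7 are allowed.

No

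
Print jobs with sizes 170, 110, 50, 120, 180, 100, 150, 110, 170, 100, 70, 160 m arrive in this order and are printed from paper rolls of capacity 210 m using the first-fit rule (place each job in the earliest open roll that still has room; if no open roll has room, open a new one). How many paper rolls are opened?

  170 → roll 1 (new)  [load 170/210]
  110 → roll 2 (new)  [load 110/210]
  50 → roll 2  [load 160/210]
  120 → roll 3 (new)  [load 120/210]
  180 → roll 4 (new)  [load 180/210]
  100 → roll 5 (new)  [load 100/210]
  150 → roll 6 (new)  [load 150/210]
  110 → roll 5  [load 210/210]
  170 → roll 7 (new)  [load 170/210]
  100 → roll 8 (new)  [load 100/210]
  70 → roll 3  [load 190/210]
  160 → roll 9 (new)  [load 160/210]
9 paper rolls opened.

9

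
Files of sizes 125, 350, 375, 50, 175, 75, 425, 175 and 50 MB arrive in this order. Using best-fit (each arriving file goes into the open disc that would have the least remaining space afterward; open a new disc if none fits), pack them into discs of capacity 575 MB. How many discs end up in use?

4

  125 → disc 1 (new)  [load 125/575]
  350 → disc 1  [load 475/575]
  375 → disc 2 (new)  [load 375/575]
  50 → disc 1  [load 525/575]
  175 → disc 2  [load 550/575]
  75 → disc 3 (new)  [load 75/575]
  425 → disc 3  [load 500/575]
  175 → disc 4 (new)  [load 175/575]
  50 → disc 1  [load 575/575]
4 discs opened.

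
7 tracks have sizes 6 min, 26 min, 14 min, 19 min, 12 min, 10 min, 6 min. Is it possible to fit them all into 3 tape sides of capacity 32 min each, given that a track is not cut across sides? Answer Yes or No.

A valid assignment using 3 tape sides:
  side 1: 26 + 6 = 32
  side 2: 19 + 12 = 31
  side 3: 14 + 10 + 6 = 30
Every load is within 32 min, so 3 tape sides suffice.

Yes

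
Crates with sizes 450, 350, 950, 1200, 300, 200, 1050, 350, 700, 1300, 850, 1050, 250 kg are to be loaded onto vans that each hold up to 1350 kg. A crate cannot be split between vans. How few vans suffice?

Total = 1300 + 1200 + 1050 + 1050 + 950 + 850 + 700 + 450 + 350 + 350 + 300 + 250 + 200 = 9000 kg.
Lower bound: ⌈9000/1350⌉ = 7 vans.
A packing using 7 vans:
  van 1: 1300 = 1300
  van 2: 1200 = 1200
  van 3: 1050 + 300 = 1350
  van 4: 1050 + 250 = 1300
  van 5: 950 + 350 = 1300
  van 6: 850 + 450 = 1300
  van 7: 700 + 350 + 200 = 1250
This matches the lower bound, so 7 is optimal.

7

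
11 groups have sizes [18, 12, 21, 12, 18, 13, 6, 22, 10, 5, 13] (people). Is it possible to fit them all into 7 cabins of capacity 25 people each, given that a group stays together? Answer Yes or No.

A valid assignment using 7 cabins:
  cabin 1: 22 = 22
  cabin 2: 21 = 21
  cabin 3: 18 + 6 = 24
  cabin 4: 18 + 5 = 23
  cabin 5: 13 + 12 = 25
  cabin 6: 13 + 12 = 25
  cabin 7: 10 = 10
Every load is within 25 people, so 7 cabins suffice.

Yes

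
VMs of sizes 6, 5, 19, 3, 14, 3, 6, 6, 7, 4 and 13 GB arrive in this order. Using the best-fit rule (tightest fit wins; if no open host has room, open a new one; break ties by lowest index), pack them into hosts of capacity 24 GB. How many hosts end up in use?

  6 → host 1 (new)  [load 6/24]
  5 → host 1  [load 11/24]
  19 → host 2 (new)  [load 19/24]
  3 → host 2  [load 22/24]
  14 → host 3 (new)  [load 14/24]
  3 → host 3  [load 17/24]
  6 → host 3  [load 23/24]
  6 → host 1  [load 17/24]
  7 → host 1  [load 24/24]
  4 → host 4 (new)  [load 4/24]
  13 → host 4  [load 17/24]
4 hosts opened.

4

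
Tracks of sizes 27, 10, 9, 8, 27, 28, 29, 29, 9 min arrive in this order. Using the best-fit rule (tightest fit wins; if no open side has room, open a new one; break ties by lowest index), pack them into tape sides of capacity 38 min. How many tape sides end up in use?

  27 → side 1 (new)  [load 27/38]
  10 → side 1  [load 37/38]
  9 → side 2 (new)  [load 9/38]
  8 → side 2  [load 17/38]
  27 → side 3 (new)  [load 27/38]
  28 → side 4 (new)  [load 28/38]
  29 → side 5 (new)  [load 29/38]
  29 → side 6 (new)  [load 29/38]
  9 → side 5  [load 38/38]
6 tape sides opened.

6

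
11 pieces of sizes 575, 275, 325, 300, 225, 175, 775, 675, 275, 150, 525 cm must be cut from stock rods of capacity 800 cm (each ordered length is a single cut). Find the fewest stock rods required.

Total = 775 + 675 + 575 + 525 + 325 + 300 + 275 + 275 + 225 + 175 + 150 = 4275 cm.
Lower bound: ⌈4275/800⌉ = 6 stock rods.
A packing using 6 stock rods:
  stock rod 1: 775 = 775
  stock rod 2: 675 = 675
  stock rod 3: 575 + 225 = 800
  stock rod 4: 525 + 275 = 800
  stock rod 5: 325 + 300 + 175 = 800
  stock rod 6: 275 + 150 = 425
This matches the lower bound, so 6 is optimal.

6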